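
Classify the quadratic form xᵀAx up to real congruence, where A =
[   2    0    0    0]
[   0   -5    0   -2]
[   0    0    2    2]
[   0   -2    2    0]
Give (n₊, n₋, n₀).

Answer: (2, 2, 0)

Derivation:
step 0: pivot 2 → sign +
step 1: pivot -5 → sign −
step 2: pivot 2 → sign +
step 3: pivot -6/5 → sign −
signature = (2, 2, 0)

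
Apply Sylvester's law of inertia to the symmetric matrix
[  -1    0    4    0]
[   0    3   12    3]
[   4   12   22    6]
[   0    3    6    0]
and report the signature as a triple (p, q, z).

step 0: pivot -1 → sign −
step 1: pivot 3 → sign +
step 2: pivot -10 → sign −
step 3: pivot 3/5 → sign +
signature = (2, 2, 0)

Answer: (2, 2, 0)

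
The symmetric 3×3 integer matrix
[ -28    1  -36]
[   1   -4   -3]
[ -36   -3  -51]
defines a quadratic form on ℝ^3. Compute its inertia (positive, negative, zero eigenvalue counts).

Answer: (0, 3, 0)

Derivation:
step 0: pivot -28 → sign −
step 1: pivot -111/28 → sign −
step 2: pivot -3/37 → sign −
signature = (0, 3, 0)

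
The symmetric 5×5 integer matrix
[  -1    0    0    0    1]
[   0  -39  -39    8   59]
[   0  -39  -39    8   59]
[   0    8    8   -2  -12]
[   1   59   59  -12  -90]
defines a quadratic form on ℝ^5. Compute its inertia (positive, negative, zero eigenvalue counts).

step 0: pivot -1 → sign −
step 1: pivot -39 → sign −
step 2: pivot -14/39 → sign −
step 3: pivot 2/7 → sign +
step 4: row/col 4 already zero → sign 0
signature = (1, 3, 1)

Answer: (1, 3, 1)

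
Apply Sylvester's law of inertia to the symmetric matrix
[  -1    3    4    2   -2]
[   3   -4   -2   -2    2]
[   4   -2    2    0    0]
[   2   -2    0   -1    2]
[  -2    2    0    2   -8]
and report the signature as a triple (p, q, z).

Answer: (1, 3, 1)

Derivation:
step 0: pivot -1 → sign −
step 1: pivot 5 → sign +
step 2: pivot -2 → sign −
step 3: pivot -1/5 → sign −
step 4: row/col 4 already zero → sign 0
signature = (1, 3, 1)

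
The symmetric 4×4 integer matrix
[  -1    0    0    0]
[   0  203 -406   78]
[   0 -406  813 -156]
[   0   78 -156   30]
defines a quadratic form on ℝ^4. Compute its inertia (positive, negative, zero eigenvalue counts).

step 0: pivot -1 → sign −
step 1: pivot 203 → sign +
step 2: pivot 1 → sign +
step 3: pivot 6/203 → sign +
signature = (3, 1, 0)

Answer: (3, 1, 0)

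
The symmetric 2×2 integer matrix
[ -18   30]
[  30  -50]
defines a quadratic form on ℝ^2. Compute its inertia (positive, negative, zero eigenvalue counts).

step 0: pivot -18 → sign −
step 1: row/col 1 already zero → sign 0
signature = (0, 1, 1)

Answer: (0, 1, 1)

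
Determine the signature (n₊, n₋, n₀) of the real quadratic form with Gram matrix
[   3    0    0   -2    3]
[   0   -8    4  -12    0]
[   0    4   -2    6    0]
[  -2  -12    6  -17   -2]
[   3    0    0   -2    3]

step 0: pivot 3 → sign +
step 1: pivot -8 → sign −
step 2: pivot -1/3 → sign −
step 3: row/col 3 already zero → sign 0
step 4: row/col 4 already zero → sign 0
signature = (1, 2, 2)

Answer: (1, 2, 2)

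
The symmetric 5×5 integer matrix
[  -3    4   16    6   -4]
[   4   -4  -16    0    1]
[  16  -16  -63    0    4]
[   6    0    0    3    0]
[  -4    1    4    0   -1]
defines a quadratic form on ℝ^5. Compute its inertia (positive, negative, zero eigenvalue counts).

step 0: pivot -3 → sign −
step 1: pivot 4/3 → sign +
step 2: pivot 1 → sign +
step 3: pivot -33 → sign −
step 4: pivot 3/44 → sign +
signature = (3, 2, 0)

Answer: (3, 2, 0)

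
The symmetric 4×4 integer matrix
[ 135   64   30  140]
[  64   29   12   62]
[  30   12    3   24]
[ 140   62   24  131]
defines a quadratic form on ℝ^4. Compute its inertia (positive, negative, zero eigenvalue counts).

Answer: (2, 2, 0)

Derivation:
step 0: pivot 135 → sign +
step 1: pivot -181/135 → sign −
step 2: pivot 3/181 → sign +
step 3: pivot -1 → sign −
signature = (2, 2, 0)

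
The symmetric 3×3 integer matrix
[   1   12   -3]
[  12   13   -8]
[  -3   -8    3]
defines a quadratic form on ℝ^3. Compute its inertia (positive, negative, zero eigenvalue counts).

step 0: pivot 1 → sign +
step 1: pivot -131 → sign −
step 2: pivot -2/131 → sign −
signature = (1, 2, 0)

Answer: (1, 2, 0)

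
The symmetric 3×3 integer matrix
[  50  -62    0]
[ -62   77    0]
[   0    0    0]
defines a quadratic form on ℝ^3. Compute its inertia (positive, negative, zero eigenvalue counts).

Answer: (2, 0, 1)

Derivation:
step 0: pivot 50 → sign +
step 1: pivot 3/25 → sign +
step 2: row/col 2 already zero → sign 0
signature = (2, 0, 1)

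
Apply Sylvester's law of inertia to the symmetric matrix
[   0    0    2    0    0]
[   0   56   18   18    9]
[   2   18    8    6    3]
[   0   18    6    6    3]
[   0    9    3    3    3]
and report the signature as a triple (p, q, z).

Answer: (4, 1, 0)

Derivation:
step 0: pivot 56 → sign +
step 1: pivot 31/14 → sign +
step 2: pivot -56/31 → sign −
step 3: pivot 3/14 → sign +
step 4: pivot 3/2 → sign +
signature = (4, 1, 0)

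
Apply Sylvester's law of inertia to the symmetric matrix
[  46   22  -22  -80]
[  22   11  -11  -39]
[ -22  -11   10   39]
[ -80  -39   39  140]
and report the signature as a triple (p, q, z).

Answer: (2, 2, 0)

Derivation:
step 0: pivot 46 → sign +
step 1: pivot 11/23 → sign +
step 2: pivot -1 → sign −
step 3: pivot -3/11 → sign −
signature = (2, 2, 0)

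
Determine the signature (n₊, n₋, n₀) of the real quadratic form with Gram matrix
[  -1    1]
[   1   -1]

step 0: pivot -1 → sign −
step 1: row/col 1 already zero → sign 0
signature = (0, 1, 1)

Answer: (0, 1, 1)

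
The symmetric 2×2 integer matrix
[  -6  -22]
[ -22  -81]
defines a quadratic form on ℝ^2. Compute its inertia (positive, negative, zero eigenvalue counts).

Answer: (0, 2, 0)

Derivation:
step 0: pivot -6 → sign −
step 1: pivot -1/3 → sign −
signature = (0, 2, 0)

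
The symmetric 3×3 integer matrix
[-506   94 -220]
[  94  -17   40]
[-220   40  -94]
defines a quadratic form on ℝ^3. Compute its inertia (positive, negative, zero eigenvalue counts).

step 0: pivot -506 → sign −
step 1: pivot 117/253 → sign +
step 2: pivot 2/117 → sign +
signature = (2, 1, 0)

Answer: (2, 1, 0)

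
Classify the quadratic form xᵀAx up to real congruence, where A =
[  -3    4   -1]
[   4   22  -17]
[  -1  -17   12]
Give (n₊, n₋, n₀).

step 0: pivot -3 → sign −
step 1: pivot 82/3 → sign +
step 2: pivot 3/82 → sign +
signature = (2, 1, 0)

Answer: (2, 1, 0)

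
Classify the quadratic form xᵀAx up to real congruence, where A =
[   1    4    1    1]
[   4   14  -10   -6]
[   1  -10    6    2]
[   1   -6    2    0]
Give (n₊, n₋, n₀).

Answer: (3, 1, 0)

Derivation:
step 0: pivot 1 → sign +
step 1: pivot -2 → sign −
step 2: pivot 103 → sign +
step 3: pivot 6/103 → sign +
signature = (3, 1, 0)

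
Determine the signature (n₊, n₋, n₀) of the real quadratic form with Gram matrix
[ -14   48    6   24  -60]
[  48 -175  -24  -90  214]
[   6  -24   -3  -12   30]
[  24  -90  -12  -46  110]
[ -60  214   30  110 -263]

step 0: pivot -14 → sign −
step 1: pivot -73/7 → sign −
step 2: pivot 51/73 → sign +
step 3: pivot -2/17 → sign −
step 4: pivot 3 → sign +
signature = (2, 3, 0)

Answer: (2, 3, 0)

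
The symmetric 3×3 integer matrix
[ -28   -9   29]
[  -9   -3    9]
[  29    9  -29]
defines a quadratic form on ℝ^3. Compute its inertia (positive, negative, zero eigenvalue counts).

step 0: pivot -28 → sign −
step 1: pivot -3/28 → sign −
step 2: pivot 2 → sign +
signature = (1, 2, 0)

Answer: (1, 2, 0)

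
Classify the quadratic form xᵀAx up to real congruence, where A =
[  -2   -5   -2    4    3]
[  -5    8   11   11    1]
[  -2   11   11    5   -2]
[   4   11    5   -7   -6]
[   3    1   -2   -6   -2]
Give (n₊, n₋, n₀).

Answer: (4, 1, 0)

Derivation:
step 0: pivot -2 → sign −
step 1: pivot 41/2 → sign +
step 2: pivot 21/41 → sign +
step 3: pivot 6/7 → sign +
step 4: pivot 1/3 → sign +
signature = (4, 1, 0)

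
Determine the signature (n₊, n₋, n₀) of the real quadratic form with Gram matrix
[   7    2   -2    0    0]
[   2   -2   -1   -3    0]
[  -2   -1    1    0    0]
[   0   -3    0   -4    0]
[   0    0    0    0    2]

step 0: pivot 7 → sign +
step 1: pivot -18/7 → sign −
step 2: pivot 1/2 → sign +
step 3: pivot -1 → sign −
step 4: pivot 2 → sign +
signature = (3, 2, 0)

Answer: (3, 2, 0)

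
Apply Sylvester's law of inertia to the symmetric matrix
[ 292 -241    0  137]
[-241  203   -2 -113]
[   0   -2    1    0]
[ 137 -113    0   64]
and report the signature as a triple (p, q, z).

Answer: (3, 1, 0)

Derivation:
step 0: pivot 292 → sign +
step 1: pivot 1195/292 → sign +
step 2: pivot 27/1195 → sign +
step 3: pivot -1/3 → sign −
signature = (3, 1, 0)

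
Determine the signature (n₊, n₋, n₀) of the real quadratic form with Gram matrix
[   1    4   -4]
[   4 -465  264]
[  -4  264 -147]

step 0: pivot 1 → sign +
step 1: pivot -481 → sign −
step 2: pivot -3/481 → sign −
signature = (1, 2, 0)

Answer: (1, 2, 0)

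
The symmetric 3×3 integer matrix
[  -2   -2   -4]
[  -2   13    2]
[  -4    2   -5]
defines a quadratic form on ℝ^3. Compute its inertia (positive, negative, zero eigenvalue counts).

Answer: (2, 1, 0)

Derivation:
step 0: pivot -2 → sign −
step 1: pivot 15 → sign +
step 2: pivot 3/5 → sign +
signature = (2, 1, 0)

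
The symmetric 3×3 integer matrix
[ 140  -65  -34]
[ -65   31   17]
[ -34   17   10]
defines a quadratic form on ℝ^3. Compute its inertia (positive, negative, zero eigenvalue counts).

Answer: (2, 1, 0)

Derivation:
step 0: pivot 140 → sign +
step 1: pivot 23/28 → sign +
step 2: pivot -6/115 → sign −
signature = (2, 1, 0)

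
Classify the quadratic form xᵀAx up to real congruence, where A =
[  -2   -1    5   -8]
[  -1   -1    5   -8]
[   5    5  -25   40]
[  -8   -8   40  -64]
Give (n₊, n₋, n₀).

step 0: pivot -2 → sign −
step 1: pivot -1/2 → sign −
step 2: row/col 2 already zero → sign 0
step 3: row/col 3 already zero → sign 0
signature = (0, 2, 2)

Answer: (0, 2, 2)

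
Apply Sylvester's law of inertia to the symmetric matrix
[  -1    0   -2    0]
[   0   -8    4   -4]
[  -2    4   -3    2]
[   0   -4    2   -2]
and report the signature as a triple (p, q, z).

Answer: (1, 2, 1)

Derivation:
step 0: pivot -1 → sign −
step 1: pivot -8 → sign −
step 2: pivot 3 → sign +
step 3: row/col 3 already zero → sign 0
signature = (1, 2, 1)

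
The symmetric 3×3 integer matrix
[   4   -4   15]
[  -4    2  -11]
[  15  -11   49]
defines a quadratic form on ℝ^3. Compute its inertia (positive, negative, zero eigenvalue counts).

Answer: (2, 1, 0)

Derivation:
step 0: pivot 4 → sign +
step 1: pivot -2 → sign −
step 2: pivot 3/4 → sign +
signature = (2, 1, 0)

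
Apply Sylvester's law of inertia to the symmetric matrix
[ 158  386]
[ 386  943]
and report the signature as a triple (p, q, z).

step 0: pivot 158 → sign +
step 1: pivot -1/79 → sign −
signature = (1, 1, 0)

Answer: (1, 1, 0)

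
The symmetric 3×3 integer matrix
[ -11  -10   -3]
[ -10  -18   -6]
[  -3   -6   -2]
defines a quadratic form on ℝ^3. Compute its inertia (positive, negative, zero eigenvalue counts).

step 0: pivot -11 → sign −
step 1: pivot -98/11 → sign −
step 2: pivot 1/49 → sign +
signature = (1, 2, 0)

Answer: (1, 2, 0)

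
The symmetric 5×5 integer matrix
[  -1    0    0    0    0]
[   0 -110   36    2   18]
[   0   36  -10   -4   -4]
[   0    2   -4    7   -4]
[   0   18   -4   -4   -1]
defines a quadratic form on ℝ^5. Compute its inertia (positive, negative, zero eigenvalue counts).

step 0: pivot -1 → sign −
step 1: pivot -110 → sign −
step 2: pivot 98/55 → sign +
step 3: pivot 37/49 → sign +
step 4: pivot -3/37 → sign −
signature = (2, 3, 0)

Answer: (2, 3, 0)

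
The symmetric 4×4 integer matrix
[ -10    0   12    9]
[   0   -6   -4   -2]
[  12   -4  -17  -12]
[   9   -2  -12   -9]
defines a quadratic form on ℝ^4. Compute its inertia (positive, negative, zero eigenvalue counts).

step 0: pivot -10 → sign −
step 1: pivot -6 → sign −
step 2: pivot 1/15 → sign +
step 3: pivot -1/2 → sign −
signature = (1, 3, 0)

Answer: (1, 3, 0)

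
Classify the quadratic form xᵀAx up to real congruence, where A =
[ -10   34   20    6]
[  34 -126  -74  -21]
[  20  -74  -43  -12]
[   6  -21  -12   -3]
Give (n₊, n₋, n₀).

Answer: (2, 2, 0)

Derivation:
step 0: pivot -10 → sign −
step 1: pivot -52/5 → sign −
step 2: pivot 6/13 → sign +
step 3: pivot 3/8 → sign +
signature = (2, 2, 0)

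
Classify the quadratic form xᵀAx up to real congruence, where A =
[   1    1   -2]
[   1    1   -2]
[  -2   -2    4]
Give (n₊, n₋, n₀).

Answer: (1, 0, 2)

Derivation:
step 0: pivot 1 → sign +
step 1: row/col 1 already zero → sign 0
step 2: row/col 2 already zero → sign 0
signature = (1, 0, 2)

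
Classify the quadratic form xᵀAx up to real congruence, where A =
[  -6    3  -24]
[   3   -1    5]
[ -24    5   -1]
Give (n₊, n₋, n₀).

Answer: (1, 2, 0)

Derivation:
step 0: pivot -6 → sign −
step 1: pivot 1/2 → sign +
step 2: pivot -3 → sign −
signature = (1, 2, 0)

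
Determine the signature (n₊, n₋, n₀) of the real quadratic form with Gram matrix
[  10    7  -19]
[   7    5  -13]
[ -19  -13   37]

step 0: pivot 10 → sign +
step 1: pivot 1/10 → sign +
step 2: row/col 2 already zero → sign 0
signature = (2, 0, 1)

Answer: (2, 0, 1)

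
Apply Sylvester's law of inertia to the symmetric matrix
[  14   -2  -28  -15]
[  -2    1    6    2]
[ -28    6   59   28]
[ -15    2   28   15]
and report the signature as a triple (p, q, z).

step 0: pivot 14 → sign +
step 1: pivot 5/7 → sign +
step 2: pivot -13/5 → sign −
step 3: pivot -3/26 → sign −
signature = (2, 2, 0)

Answer: (2, 2, 0)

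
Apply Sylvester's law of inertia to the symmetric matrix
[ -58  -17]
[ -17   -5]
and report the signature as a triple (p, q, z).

step 0: pivot -58 → sign −
step 1: pivot -1/58 → sign −
signature = (0, 2, 0)

Answer: (0, 2, 0)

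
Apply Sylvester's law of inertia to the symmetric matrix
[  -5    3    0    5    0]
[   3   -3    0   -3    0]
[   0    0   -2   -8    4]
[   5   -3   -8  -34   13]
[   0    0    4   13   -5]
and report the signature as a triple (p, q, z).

Answer: (1, 3, 1)

Derivation:
step 0: pivot -5 → sign −
step 1: pivot -6/5 → sign −
step 2: pivot -2 → sign −
step 3: pivot 3 → sign +
step 4: row/col 4 already zero → sign 0
signature = (1, 3, 1)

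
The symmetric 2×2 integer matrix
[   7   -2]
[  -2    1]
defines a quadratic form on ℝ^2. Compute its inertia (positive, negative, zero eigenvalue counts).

step 0: pivot 7 → sign +
step 1: pivot 3/7 → sign +
signature = (2, 0, 0)

Answer: (2, 0, 0)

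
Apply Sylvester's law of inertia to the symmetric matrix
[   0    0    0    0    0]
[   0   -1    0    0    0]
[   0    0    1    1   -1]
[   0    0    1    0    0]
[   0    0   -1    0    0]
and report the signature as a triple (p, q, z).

step 0: pivot -1 → sign −
step 1: pivot 1 → sign +
step 2: pivot -1 → sign −
step 3: row/col 3 already zero → sign 0
step 4: row/col 4 already zero → sign 0
signature = (1, 2, 2)

Answer: (1, 2, 2)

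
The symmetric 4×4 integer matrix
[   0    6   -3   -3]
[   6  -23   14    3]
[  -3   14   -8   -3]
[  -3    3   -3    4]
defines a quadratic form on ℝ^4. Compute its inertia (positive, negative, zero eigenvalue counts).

Answer: (3, 1, 0)

Derivation:
step 0: pivot -23 → sign −
step 1: pivot 36/23 → sign +
step 2: pivot 1/4 → sign +
step 3: pivot 1 → sign +
signature = (3, 1, 0)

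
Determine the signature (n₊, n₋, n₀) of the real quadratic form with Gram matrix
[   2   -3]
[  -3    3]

Answer: (1, 1, 0)

Derivation:
step 0: pivot 2 → sign +
step 1: pivot -3/2 → sign −
signature = (1, 1, 0)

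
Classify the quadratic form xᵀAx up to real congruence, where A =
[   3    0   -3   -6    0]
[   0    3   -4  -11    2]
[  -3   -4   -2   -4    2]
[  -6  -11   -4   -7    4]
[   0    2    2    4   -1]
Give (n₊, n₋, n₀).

step 0: pivot 3 → sign +
step 1: pivot 3 → sign +
step 2: pivot -31/3 → sign −
step 3: pivot -14/31 → sign −
step 4: pivot -1/7 → sign −
signature = (2, 3, 0)

Answer: (2, 3, 0)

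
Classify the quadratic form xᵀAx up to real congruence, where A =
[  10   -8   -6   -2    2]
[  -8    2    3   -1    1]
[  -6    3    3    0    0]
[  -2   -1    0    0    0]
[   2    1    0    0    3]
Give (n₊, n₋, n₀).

Answer: (4, 1, 0)

Derivation:
step 0: pivot 10 → sign +
step 1: pivot -22/5 → sign −
step 2: pivot 3/22 → sign +
step 3: pivot 1 → sign +
step 4: pivot 3 → sign +
signature = (4, 1, 0)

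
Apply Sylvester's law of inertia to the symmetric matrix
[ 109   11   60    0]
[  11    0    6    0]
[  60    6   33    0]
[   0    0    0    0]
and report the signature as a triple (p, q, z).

Answer: (1, 2, 1)

Derivation:
step 0: pivot 109 → sign +
step 1: pivot -121/109 → sign −
step 2: pivot -3/121 → sign −
step 3: row/col 3 already zero → sign 0
signature = (1, 2, 1)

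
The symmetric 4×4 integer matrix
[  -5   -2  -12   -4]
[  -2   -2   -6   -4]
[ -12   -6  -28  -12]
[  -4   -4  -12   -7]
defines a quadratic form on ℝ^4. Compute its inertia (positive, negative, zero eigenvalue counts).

step 0: pivot -5 → sign −
step 1: pivot -6/5 → sign −
step 2: pivot 2 → sign +
step 3: pivot 1 → sign +
signature = (2, 2, 0)

Answer: (2, 2, 0)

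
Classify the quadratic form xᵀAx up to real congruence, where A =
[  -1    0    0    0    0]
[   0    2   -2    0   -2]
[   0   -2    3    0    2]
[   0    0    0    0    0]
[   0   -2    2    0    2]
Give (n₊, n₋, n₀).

Answer: (2, 1, 2)

Derivation:
step 0: pivot -1 → sign −
step 1: pivot 2 → sign +
step 2: pivot 1 → sign +
step 3: row/col 3 already zero → sign 0
step 4: row/col 4 already zero → sign 0
signature = (2, 1, 2)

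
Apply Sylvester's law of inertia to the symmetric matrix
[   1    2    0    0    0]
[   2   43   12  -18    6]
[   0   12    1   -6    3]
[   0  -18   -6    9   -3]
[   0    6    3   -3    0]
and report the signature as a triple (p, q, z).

step 0: pivot 1 → sign +
step 1: pivot 39 → sign +
step 2: pivot -35/13 → sign −
step 3: pivot 27/35 → sign +
step 4: pivot -2/3 → sign −
signature = (3, 2, 0)

Answer: (3, 2, 0)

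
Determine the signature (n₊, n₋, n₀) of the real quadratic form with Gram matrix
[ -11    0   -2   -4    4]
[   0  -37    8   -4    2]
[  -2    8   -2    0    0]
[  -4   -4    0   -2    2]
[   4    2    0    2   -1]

Answer: (1, 4, 0)

Derivation:
step 0: pivot -11 → sign −
step 1: pivot -37 → sign −
step 2: pivot 38/407 → sign +
step 3: pivot -6/19 → sign −
step 4: pivot -1/3 → sign −
signature = (1, 4, 0)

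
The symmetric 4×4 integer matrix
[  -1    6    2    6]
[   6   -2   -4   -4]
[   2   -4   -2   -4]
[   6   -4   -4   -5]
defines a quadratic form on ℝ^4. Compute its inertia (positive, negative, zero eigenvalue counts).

step 0: pivot -1 → sign −
step 1: pivot 34 → sign +
step 2: pivot 2/17 → sign +
step 3: pivot -1 → sign −
signature = (2, 2, 0)

Answer: (2, 2, 0)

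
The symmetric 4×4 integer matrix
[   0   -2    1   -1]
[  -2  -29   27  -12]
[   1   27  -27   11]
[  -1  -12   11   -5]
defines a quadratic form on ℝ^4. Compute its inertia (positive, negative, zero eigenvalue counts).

step 0: pivot -29 → sign −
step 1: pivot 4/29 → sign +
step 2: pivot -29/4 → sign −
step 3: pivot -1/29 → sign −
signature = (1, 3, 0)

Answer: (1, 3, 0)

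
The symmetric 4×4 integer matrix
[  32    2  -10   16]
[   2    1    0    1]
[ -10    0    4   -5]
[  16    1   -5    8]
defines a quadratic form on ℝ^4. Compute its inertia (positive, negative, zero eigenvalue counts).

Answer: (3, 0, 1)

Derivation:
step 0: pivot 32 → sign +
step 1: pivot 7/8 → sign +
step 2: pivot 3/7 → sign +
step 3: row/col 3 already zero → sign 0
signature = (3, 0, 1)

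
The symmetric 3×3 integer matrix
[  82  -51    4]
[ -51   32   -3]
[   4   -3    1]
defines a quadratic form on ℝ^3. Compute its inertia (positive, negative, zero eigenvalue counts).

Answer: (2, 1, 0)

Derivation:
step 0: pivot 82 → sign +
step 1: pivot 23/82 → sign +
step 2: pivot -3/23 → sign −
signature = (2, 1, 0)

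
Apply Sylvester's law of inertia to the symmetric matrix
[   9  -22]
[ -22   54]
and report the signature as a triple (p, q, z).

step 0: pivot 9 → sign +
step 1: pivot 2/9 → sign +
signature = (2, 0, 0)

Answer: (2, 0, 0)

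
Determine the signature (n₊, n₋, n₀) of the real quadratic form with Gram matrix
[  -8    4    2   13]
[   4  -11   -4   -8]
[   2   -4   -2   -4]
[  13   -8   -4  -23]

Answer: (0, 4, 0)

Derivation:
step 0: pivot -8 → sign −
step 1: pivot -9 → sign −
step 2: pivot -1/2 → sign −
step 3: pivot -3/2 → sign −
signature = (0, 4, 0)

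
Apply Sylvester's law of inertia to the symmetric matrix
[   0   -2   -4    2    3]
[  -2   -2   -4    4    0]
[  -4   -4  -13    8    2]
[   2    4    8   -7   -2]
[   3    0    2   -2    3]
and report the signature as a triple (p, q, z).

step 0: pivot -2 → sign −
step 1: pivot 2 → sign +
step 2: pivot -5 → sign −
step 3: pivot -1 → sign −
step 4: pivot 3/10 → sign +
signature = (2, 3, 0)

Answer: (2, 3, 0)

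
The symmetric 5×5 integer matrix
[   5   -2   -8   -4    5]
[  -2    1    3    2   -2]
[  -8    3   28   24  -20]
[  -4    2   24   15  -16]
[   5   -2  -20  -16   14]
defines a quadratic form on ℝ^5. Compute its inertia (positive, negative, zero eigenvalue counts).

step 0: pivot 5 → sign +
step 1: pivot 1/5 → sign +
step 2: pivot 15 → sign +
step 3: pivot -53/5 → sign −
step 4: pivot -3/53 → sign −
signature = (3, 2, 0)

Answer: (3, 2, 0)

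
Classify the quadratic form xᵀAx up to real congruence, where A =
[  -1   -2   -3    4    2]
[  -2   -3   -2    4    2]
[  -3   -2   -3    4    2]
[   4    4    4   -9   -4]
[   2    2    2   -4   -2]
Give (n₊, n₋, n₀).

step 0: pivot -1 → sign −
step 1: pivot 1 → sign +
step 2: pivot -10 → sign −
step 3: pivot -13/5 → sign −
step 4: pivot -2/13 → sign −
signature = (1, 4, 0)

Answer: (1, 4, 0)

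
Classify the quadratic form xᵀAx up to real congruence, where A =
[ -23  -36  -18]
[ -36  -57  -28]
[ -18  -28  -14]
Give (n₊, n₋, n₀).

step 0: pivot -23 → sign −
step 1: pivot -15/23 → sign −
step 2: pivot 2/15 → sign +
signature = (1, 2, 0)

Answer: (1, 2, 0)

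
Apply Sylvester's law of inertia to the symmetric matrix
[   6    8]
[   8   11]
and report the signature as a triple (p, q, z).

Answer: (2, 0, 0)

Derivation:
step 0: pivot 6 → sign +
step 1: pivot 1/3 → sign +
signature = (2, 0, 0)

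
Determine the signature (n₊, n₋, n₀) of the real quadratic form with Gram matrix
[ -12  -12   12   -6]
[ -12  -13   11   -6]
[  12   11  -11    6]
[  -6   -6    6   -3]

step 0: pivot -12 → sign −
step 1: pivot -1 → sign −
step 2: pivot 2 → sign +
step 3: row/col 3 already zero → sign 0
signature = (1, 2, 1)

Answer: (1, 2, 1)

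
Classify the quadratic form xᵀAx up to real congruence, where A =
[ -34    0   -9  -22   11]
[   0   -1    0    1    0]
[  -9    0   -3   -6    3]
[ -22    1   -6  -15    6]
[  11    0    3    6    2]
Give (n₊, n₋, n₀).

step 0: pivot -34 → sign −
step 1: pivot -1 → sign −
step 2: pivot -21/34 → sign −
step 3: pivot 2/7 → sign +
step 4: pivot 1 → sign +
signature = (2, 3, 0)

Answer: (2, 3, 0)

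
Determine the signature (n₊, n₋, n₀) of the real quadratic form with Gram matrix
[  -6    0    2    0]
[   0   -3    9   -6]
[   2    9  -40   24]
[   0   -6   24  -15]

step 0: pivot -6 → sign −
step 1: pivot -3 → sign −
step 2: pivot -37/3 → sign −
step 3: pivot -3/37 → sign −
signature = (0, 4, 0)

Answer: (0, 4, 0)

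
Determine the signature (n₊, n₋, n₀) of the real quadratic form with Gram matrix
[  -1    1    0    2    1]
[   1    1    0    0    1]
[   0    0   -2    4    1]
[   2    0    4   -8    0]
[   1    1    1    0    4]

Answer: (3, 2, 0)

Derivation:
step 0: pivot -1 → sign −
step 1: pivot 2 → sign +
step 2: pivot -2 → sign −
step 3: pivot 2 → sign +
step 4: pivot 3/2 → sign +
signature = (3, 2, 0)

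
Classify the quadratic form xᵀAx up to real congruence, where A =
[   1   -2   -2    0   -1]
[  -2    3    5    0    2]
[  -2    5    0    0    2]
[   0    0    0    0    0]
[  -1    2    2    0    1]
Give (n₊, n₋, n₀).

step 0: pivot 1 → sign +
step 1: pivot -1 → sign −
step 2: pivot -3 → sign −
step 3: row/col 3 already zero → sign 0
step 4: row/col 4 already zero → sign 0
signature = (1, 2, 2)

Answer: (1, 2, 2)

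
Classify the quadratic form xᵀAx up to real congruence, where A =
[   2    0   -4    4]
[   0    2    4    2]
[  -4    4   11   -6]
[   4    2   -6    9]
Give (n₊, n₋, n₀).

Answer: (2, 2, 0)

Derivation:
step 0: pivot 2 → sign +
step 1: pivot 2 → sign +
step 2: pivot -5 → sign −
step 3: pivot -1/5 → sign −
signature = (2, 2, 0)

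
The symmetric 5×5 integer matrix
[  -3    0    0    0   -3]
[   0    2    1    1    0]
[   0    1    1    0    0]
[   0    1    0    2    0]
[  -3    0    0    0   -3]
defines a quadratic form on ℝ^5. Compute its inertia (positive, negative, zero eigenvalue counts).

step 0: pivot -3 → sign −
step 1: pivot 2 → sign +
step 2: pivot 1/2 → sign +
step 3: pivot 1 → sign +
step 4: row/col 4 already zero → sign 0
signature = (3, 1, 1)

Answer: (3, 1, 1)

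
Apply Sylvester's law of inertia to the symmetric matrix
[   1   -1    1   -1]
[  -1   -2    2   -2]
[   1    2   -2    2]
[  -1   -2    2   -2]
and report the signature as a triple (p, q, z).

Answer: (1, 1, 2)

Derivation:
step 0: pivot 1 → sign +
step 1: pivot -3 → sign −
step 2: row/col 2 already zero → sign 0
step 3: row/col 3 already zero → sign 0
signature = (1, 1, 2)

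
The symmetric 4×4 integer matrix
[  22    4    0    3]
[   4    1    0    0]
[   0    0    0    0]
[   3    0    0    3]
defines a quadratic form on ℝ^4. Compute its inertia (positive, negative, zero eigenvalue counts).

Answer: (3, 0, 1)

Derivation:
step 0: pivot 22 → sign +
step 1: pivot 3/11 → sign +
step 2: pivot 3/2 → sign +
step 3: row/col 3 already zero → sign 0
signature = (3, 0, 1)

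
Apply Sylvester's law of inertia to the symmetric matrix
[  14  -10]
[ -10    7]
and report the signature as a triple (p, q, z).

Answer: (1, 1, 0)

Derivation:
step 0: pivot 14 → sign +
step 1: pivot -1/7 → sign −
signature = (1, 1, 0)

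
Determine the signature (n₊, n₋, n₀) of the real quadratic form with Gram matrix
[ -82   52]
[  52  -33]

step 0: pivot -82 → sign −
step 1: pivot -1/41 → sign −
signature = (0, 2, 0)

Answer: (0, 2, 0)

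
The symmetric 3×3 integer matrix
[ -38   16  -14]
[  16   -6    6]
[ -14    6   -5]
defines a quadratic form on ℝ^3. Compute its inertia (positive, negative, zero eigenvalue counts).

step 0: pivot -38 → sign −
step 1: pivot 14/19 → sign +
step 2: pivot 1/7 → sign +
signature = (2, 1, 0)

Answer: (2, 1, 0)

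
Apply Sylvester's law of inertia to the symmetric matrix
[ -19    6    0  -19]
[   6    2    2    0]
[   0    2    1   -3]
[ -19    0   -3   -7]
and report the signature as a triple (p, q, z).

Answer: (2, 2, 0)

Derivation:
step 0: pivot -19 → sign −
step 1: pivot 74/19 → sign +
step 2: pivot -1/37 → sign −
step 3: pivot 3 → sign +
signature = (2, 2, 0)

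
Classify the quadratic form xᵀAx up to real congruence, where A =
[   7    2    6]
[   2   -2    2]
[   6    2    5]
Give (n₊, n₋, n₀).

step 0: pivot 7 → sign +
step 1: pivot -18/7 → sign −
step 2: pivot -1/9 → sign −
signature = (1, 2, 0)

Answer: (1, 2, 0)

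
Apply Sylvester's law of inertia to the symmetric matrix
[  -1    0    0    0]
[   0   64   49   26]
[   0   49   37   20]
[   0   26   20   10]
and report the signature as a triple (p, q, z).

step 0: pivot -1 → sign −
step 1: pivot 64 → sign +
step 2: pivot -33/64 → sign −
step 3: pivot -6/11 → sign −
signature = (1, 3, 0)

Answer: (1, 3, 0)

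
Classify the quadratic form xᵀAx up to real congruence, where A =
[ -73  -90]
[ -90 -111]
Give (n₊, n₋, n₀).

step 0: pivot -73 → sign −
step 1: pivot -3/73 → sign −
signature = (0, 2, 0)

Answer: (0, 2, 0)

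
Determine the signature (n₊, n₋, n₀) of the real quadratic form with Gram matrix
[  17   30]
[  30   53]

step 0: pivot 17 → sign +
step 1: pivot 1/17 → sign +
signature = (2, 0, 0)

Answer: (2, 0, 0)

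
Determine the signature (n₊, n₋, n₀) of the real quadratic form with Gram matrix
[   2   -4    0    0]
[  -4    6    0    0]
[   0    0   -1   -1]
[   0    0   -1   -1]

step 0: pivot 2 → sign +
step 1: pivot -2 → sign −
step 2: pivot -1 → sign −
step 3: row/col 3 already zero → sign 0
signature = (1, 2, 1)

Answer: (1, 2, 1)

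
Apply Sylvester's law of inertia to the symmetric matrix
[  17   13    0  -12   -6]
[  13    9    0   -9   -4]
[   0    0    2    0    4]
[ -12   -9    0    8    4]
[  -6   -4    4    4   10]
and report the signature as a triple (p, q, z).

Answer: (3, 2, 0)

Derivation:
step 0: pivot 17 → sign +
step 1: pivot -16/17 → sign −
step 2: pivot 2 → sign +
step 3: pivot -7/16 → sign −
step 4: pivot 2/7 → sign +
signature = (3, 2, 0)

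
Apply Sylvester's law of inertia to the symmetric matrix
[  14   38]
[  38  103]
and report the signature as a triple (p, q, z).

step 0: pivot 14 → sign +
step 1: pivot -1/7 → sign −
signature = (1, 1, 0)

Answer: (1, 1, 0)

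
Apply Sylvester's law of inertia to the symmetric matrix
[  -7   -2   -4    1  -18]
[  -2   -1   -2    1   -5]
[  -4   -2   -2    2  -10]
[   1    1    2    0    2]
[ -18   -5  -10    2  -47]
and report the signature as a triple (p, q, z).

Answer: (2, 3, 0)

Derivation:
step 0: pivot -7 → sign −
step 1: pivot -3/7 → sign −
step 2: pivot 2 → sign +
step 3: pivot 4/3 → sign +
step 4: pivot -3/4 → sign −
signature = (2, 3, 0)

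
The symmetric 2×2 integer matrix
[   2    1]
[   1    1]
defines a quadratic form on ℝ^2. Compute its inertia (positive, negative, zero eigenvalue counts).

step 0: pivot 2 → sign +
step 1: pivot 1/2 → sign +
signature = (2, 0, 0)

Answer: (2, 0, 0)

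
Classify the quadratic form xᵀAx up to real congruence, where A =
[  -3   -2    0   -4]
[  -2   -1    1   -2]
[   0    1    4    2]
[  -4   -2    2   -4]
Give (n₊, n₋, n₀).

step 0: pivot -3 → sign −
step 1: pivot 1/3 → sign +
step 2: pivot 1 → sign +
step 3: row/col 3 already zero → sign 0
signature = (2, 1, 1)

Answer: (2, 1, 1)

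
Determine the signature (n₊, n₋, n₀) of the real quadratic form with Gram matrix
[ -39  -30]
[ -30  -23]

step 0: pivot -39 → sign −
step 1: pivot 1/13 → sign +
signature = (1, 1, 0)

Answer: (1, 1, 0)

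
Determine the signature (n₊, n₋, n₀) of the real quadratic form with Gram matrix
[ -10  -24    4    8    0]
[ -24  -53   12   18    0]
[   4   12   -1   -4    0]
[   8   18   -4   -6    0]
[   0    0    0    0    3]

Answer: (3, 2, 0)

Derivation:
step 0: pivot -10 → sign −
step 1: pivot 23/5 → sign +
step 2: pivot -15/23 → sign −
step 3: pivot 2/15 → sign +
step 4: pivot 3 → sign +
signature = (3, 2, 0)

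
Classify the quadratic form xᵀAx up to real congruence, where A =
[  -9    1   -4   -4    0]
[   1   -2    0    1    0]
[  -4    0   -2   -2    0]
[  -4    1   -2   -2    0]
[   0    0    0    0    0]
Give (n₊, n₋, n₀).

step 0: pivot -9 → sign −
step 1: pivot -17/9 → sign −
step 2: pivot -2/17 → sign −
step 3: pivot 1 → sign +
step 4: row/col 4 already zero → sign 0
signature = (1, 3, 1)

Answer: (1, 3, 1)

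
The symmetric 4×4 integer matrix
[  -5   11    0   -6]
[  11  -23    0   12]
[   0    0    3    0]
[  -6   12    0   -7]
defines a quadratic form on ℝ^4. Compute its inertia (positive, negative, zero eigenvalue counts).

step 0: pivot -5 → sign −
step 1: pivot 6/5 → sign +
step 2: pivot 3 → sign +
step 3: pivot -1 → sign −
signature = (2, 2, 0)

Answer: (2, 2, 0)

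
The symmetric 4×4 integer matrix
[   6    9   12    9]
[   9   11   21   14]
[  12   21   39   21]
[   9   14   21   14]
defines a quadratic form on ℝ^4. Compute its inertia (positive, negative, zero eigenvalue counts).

step 0: pivot 6 → sign +
step 1: pivot -5/2 → sign −
step 2: pivot 93/5 → sign +
step 3: pivot -3/31 → sign −
signature = (2, 2, 0)

Answer: (2, 2, 0)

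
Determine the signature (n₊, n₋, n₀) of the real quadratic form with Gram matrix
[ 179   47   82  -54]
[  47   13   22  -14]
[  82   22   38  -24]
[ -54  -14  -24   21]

Answer: (4, 0, 0)

Derivation:
step 0: pivot 179 → sign +
step 1: pivot 118/179 → sign +
step 2: pivot 6/59 → sign +
step 3: pivot 1 → sign +
signature = (4, 0, 0)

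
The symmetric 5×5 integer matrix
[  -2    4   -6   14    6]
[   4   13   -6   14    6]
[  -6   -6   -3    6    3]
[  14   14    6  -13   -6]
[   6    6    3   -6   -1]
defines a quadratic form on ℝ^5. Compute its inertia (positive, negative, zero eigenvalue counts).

Answer: (3, 2, 0)

Derivation:
step 0: pivot -2 → sign −
step 1: pivot 21 → sign +
step 2: pivot -3/7 → sign −
step 3: pivot 1 → sign +
step 4: pivot 2 → sign +
signature = (3, 2, 0)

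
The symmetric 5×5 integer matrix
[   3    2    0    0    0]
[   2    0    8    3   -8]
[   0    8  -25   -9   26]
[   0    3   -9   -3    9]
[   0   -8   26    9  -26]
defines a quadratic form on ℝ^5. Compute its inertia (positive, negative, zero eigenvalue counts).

step 0: pivot 3 → sign +
step 1: pivot -4/3 → sign −
step 2: pivot 23 → sign +
step 3: pivot 21/92 → sign +
step 4: pivot 2/7 → sign +
signature = (4, 1, 0)

Answer: (4, 1, 0)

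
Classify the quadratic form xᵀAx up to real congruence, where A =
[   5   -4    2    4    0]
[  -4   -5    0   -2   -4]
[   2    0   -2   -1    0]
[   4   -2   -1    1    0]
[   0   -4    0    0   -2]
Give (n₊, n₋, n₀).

Answer: (3, 2, 0)

Derivation:
step 0: pivot 5 → sign +
step 1: pivot -41/5 → sign −
step 2: pivot -102/41 → sign −
step 3: pivot 23/102 → sign +
step 4: pivot 2/23 → sign +
signature = (3, 2, 0)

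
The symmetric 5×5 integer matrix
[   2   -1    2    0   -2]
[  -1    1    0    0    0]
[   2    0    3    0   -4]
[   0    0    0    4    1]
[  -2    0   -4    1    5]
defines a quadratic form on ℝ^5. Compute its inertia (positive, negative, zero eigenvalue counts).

Answer: (4, 1, 0)

Derivation:
step 0: pivot 2 → sign +
step 1: pivot 1/2 → sign +
step 2: pivot -1 → sign −
step 3: pivot 4 → sign +
step 4: pivot 3/4 → sign +
signature = (4, 1, 0)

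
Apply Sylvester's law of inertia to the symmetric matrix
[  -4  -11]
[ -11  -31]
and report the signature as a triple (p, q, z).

step 0: pivot -4 → sign −
step 1: pivot -3/4 → sign −
signature = (0, 2, 0)

Answer: (0, 2, 0)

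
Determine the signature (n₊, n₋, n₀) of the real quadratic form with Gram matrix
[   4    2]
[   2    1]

step 0: pivot 4 → sign +
step 1: row/col 1 already zero → sign 0
signature = (1, 0, 1)

Answer: (1, 0, 1)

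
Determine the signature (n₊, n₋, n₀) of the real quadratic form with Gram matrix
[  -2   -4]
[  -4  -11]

step 0: pivot -2 → sign −
step 1: pivot -3 → sign −
signature = (0, 2, 0)

Answer: (0, 2, 0)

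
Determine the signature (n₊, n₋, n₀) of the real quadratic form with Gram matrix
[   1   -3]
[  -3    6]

step 0: pivot 1 → sign +
step 1: pivot -3 → sign −
signature = (1, 1, 0)

Answer: (1, 1, 0)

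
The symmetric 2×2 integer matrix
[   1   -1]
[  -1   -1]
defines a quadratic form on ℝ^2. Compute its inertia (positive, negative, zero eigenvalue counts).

Answer: (1, 1, 0)

Derivation:
step 0: pivot 1 → sign +
step 1: pivot -2 → sign −
signature = (1, 1, 0)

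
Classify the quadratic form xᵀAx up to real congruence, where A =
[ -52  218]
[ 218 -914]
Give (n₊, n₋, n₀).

Answer: (0, 2, 0)

Derivation:
step 0: pivot -52 → sign −
step 1: pivot -1/13 → sign −
signature = (0, 2, 0)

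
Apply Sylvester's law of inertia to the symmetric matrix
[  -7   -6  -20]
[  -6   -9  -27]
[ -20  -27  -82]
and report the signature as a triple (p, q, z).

step 0: pivot -7 → sign −
step 1: pivot -27/7 → sign −
step 2: pivot 1/3 → sign +
signature = (1, 2, 0)

Answer: (1, 2, 0)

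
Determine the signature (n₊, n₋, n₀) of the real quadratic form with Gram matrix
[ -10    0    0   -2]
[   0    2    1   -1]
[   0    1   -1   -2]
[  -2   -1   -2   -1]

step 0: pivot -10 → sign −
step 1: pivot 2 → sign +
step 2: pivot -3/2 → sign −
step 3: pivot 2/5 → sign +
signature = (2, 2, 0)

Answer: (2, 2, 0)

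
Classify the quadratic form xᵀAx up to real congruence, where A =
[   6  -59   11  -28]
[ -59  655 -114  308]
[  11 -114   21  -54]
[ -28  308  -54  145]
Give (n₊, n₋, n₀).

step 0: pivot 6 → sign +
step 1: pivot 449/6 → sign +
step 2: pivot 170/449 → sign +
step 3: pivot 3/85 → sign +
signature = (4, 0, 0)

Answer: (4, 0, 0)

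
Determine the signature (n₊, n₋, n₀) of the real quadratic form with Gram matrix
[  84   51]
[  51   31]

step 0: pivot 84 → sign +
step 1: pivot 1/28 → sign +
signature = (2, 0, 0)

Answer: (2, 0, 0)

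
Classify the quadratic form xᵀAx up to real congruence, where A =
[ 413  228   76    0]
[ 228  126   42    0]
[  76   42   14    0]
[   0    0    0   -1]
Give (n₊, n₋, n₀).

step 0: pivot 413 → sign +
step 1: pivot 54/413 → sign +
step 2: pivot -1 → sign −
step 3: row/col 3 already zero → sign 0
signature = (2, 1, 1)

Answer: (2, 1, 1)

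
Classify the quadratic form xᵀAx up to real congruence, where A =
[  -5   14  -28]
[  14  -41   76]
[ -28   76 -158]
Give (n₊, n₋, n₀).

step 0: pivot -5 → sign −
step 1: pivot -9/5 → sign −
step 2: pivot 2 → sign +
signature = (1, 2, 0)

Answer: (1, 2, 0)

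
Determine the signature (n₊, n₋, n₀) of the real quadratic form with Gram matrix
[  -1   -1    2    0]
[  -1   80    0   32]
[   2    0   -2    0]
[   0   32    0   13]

step 0: pivot -1 → sign −
step 1: pivot 81 → sign +
step 2: pivot 158/81 → sign +
step 3: pivot 3/79 → sign +
signature = (3, 1, 0)

Answer: (3, 1, 0)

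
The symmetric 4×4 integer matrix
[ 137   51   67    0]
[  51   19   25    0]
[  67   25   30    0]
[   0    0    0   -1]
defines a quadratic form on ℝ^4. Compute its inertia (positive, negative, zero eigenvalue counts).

step 0: pivot 137 → sign +
step 1: pivot 2/137 → sign +
step 2: pivot -3 → sign −
step 3: pivot -1 → sign −
signature = (2, 2, 0)

Answer: (2, 2, 0)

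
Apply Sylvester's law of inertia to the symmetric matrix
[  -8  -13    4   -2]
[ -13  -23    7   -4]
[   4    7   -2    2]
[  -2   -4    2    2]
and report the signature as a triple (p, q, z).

step 0: pivot -8 → sign −
step 1: pivot -15/8 → sign −
step 2: pivot 2/15 → sign +
step 3: pivot -2 → sign −
signature = (1, 3, 0)

Answer: (1, 3, 0)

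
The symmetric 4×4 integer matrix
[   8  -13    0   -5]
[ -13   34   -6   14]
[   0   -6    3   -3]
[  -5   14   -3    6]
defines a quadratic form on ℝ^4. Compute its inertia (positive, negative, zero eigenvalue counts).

step 0: pivot 8 → sign +
step 1: pivot 103/8 → sign +
step 2: pivot 21/103 → sign +
step 3: pivot -1/7 → sign −
signature = (3, 1, 0)

Answer: (3, 1, 0)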